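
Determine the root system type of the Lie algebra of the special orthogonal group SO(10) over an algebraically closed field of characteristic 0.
D_5

This is so(10) with 10 even, which has dimension 10(10-1)/2 = 45 and rank 10/2 = 5. In the classification of classical Lie algebras, the orthogonal algebra so(2n) in an even number of variables has type D_n; here n = 5, so the Dynkin diagram is a chain of 3 nodes with a fork of two nodes at one end (D_5). Hence the type is D_5.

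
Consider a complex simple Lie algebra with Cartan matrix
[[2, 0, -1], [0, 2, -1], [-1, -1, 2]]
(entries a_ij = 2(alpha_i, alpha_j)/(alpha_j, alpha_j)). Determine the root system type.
The matrix has rank 3 with 2's on the diagonal. Reading the off-diagonal entries as Dynkin edges (a single edge where a_ij = a_ji = -1; a double or triple edge where a_ij * a_ji = 2 or 3), the diagram is a chain of 3 nodes with single edges (A_3). One simple-root ordering that puts it in standard form is (alpha_1, alpha_3, alpha_2). So the algebra is type A_3, i.e. sl(4).

type A_3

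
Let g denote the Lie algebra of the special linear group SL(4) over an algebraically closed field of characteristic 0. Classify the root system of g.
This is sl(4), which has dimension 4^2 - 1 = 15 and rank 4 - 1 = 3 (a Cartan subalgebra is the diagonal traceless matrices). In the classification of classical Lie algebras, the special linear algebra sl(n+1) has type A_n; here n = 3, so the Dynkin diagram is a chain of 3 nodes with single edges (A_3). Hence the type is A_3.

A_3 (sl(4))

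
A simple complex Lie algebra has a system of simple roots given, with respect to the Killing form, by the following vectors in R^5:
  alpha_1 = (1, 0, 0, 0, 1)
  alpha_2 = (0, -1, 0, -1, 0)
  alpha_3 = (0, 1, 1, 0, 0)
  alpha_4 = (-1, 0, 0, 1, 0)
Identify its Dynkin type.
Compute the Cartan integers a_ij = 2(alpha_i, alpha_j)/(alpha_j, alpha_j); the resulting 4x4 Cartan matrix is
[[2, 0, 0, -1], [0, 2, -1, -1], [0, -1, 2, 0], [-1, -1, 0, 2]].
All simple roots have the same length, so the diagram is simply laced. The associated Dynkin diagram is a chain of 4 nodes with single edges (A_4), so the type is A_4 (the algebra sl(5)).

A_4 (sl(5))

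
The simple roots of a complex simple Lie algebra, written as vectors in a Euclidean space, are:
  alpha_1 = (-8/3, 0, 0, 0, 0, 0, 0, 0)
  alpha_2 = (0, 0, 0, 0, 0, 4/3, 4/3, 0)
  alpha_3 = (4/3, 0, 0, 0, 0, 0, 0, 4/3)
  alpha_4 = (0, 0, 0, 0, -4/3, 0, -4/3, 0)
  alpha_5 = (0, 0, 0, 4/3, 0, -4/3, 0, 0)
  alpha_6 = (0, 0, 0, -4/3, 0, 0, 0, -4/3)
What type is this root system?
C6

Compute the Cartan integers a_ij = 2(alpha_i, alpha_j)/(alpha_j, alpha_j); the resulting 6x6 Cartan matrix is
[[2, 0, -2, 0, 0, 0], [0, 2, 0, -1, -1, 0], [-1, 0, 2, 0, 0, -1], [0, -1, 0, 2, 0, 0], [0, -1, 0, 0, 2, -1], [0, 0, -1, 0, -1, 2]].
The roots have two lengths (squared-length ratio 2:1); the short ones are alpha_{2,3,4,5,6}. The associated Dynkin diagram is a chain of 6 nodes with a double edge at one end; the terminal node there is the unique long simple root (C_6), so the type is C_6 (the algebra sp(12)).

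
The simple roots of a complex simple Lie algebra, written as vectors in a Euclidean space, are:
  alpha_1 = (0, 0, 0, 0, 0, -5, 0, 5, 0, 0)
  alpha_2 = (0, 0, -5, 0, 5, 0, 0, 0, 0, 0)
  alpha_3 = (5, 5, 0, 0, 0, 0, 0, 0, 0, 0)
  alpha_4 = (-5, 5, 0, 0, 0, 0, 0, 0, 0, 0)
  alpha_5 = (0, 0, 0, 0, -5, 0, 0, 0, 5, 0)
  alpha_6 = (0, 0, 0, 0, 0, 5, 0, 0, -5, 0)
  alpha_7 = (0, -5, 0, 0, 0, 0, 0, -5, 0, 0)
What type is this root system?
D_7

Compute the Cartan integers a_ij = 2(alpha_i, alpha_j)/(alpha_j, alpha_j); the resulting 7x7 Cartan matrix is
[[2, 0, 0, 0, 0, -1, -1], [0, 2, 0, 0, -1, 0, 0], [0, 0, 2, 0, 0, 0, -1], [0, 0, 0, 2, 0, 0, -1], [0, -1, 0, 0, 2, -1, 0], [-1, 0, 0, 0, -1, 2, 0], [-1, 0, -1, -1, 0, 0, 2]].
All simple roots have the same length, so the diagram is simply laced. The associated Dynkin diagram is a chain of 5 nodes with a fork of two nodes at one end (D_7), so the type is D_7 (the algebra so(14)).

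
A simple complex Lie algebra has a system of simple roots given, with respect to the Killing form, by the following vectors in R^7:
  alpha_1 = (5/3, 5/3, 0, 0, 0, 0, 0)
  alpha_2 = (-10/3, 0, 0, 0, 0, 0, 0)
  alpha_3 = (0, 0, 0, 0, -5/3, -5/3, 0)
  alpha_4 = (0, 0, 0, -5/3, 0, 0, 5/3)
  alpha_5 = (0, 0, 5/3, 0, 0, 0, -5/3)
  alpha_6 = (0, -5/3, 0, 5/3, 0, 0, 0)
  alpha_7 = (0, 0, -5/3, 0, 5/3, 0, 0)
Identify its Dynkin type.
C_7

Compute the Cartan integers a_ij = 2(alpha_i, alpha_j)/(alpha_j, alpha_j); the resulting 7x7 Cartan matrix is
[[2, -1, 0, 0, 0, -1, 0], [-2, 2, 0, 0, 0, 0, 0], [0, 0, 2, 0, 0, 0, -1], [0, 0, 0, 2, -1, -1, 0], [0, 0, 0, -1, 2, 0, -1], [-1, 0, 0, -1, 0, 2, 0], [0, 0, -1, 0, -1, 0, 2]].
The roots have two lengths (squared-length ratio 2:1); the short ones are alpha_{1,3,4,5,6,7}. The associated Dynkin diagram is a chain of 7 nodes with a double edge at one end; the terminal node there is the unique long simple root (C_7), so the type is C_7 (the algebra sp(14)).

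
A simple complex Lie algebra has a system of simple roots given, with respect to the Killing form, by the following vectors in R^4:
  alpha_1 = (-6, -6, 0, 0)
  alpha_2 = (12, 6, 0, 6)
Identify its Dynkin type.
Compute the Cartan integers a_ij = 2(alpha_i, alpha_j)/(alpha_j, alpha_j); the resulting 2x2 Cartan matrix is
[[2, -1], [-3, 2]].
The roots have two lengths (squared-length ratio 3:1); the short ones are alpha_{1}. The associated Dynkin diagram is two nodes joined by a triple edge (G_2), so the type is G_2.

type G_2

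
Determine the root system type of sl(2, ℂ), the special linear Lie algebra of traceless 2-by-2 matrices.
type A_1

This is sl(2), which has dimension 2^2 - 1 = 3 and rank 2 - 1 = 1 (a Cartan subalgebra is the diagonal traceless matrices). In the classification of classical Lie algebras, the special linear algebra sl(n+1) has type A_n; here n = 1, so the Dynkin diagram is a chain of 1 nodes with single edges (A_1). Hence the type is A_1.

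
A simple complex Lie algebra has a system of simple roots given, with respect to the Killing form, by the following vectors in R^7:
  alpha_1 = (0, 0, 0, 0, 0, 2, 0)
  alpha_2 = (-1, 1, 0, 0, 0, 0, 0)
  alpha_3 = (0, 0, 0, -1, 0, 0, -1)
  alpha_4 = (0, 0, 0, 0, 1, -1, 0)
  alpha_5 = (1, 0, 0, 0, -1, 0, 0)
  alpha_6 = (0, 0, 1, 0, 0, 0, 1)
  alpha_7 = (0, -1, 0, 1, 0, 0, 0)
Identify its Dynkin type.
Compute the Cartan integers a_ij = 2(alpha_i, alpha_j)/(alpha_j, alpha_j); the resulting 7x7 Cartan matrix is
[[2, 0, 0, -2, 0, 0, 0], [0, 2, 0, 0, -1, 0, -1], [0, 0, 2, 0, 0, -1, -1], [-1, 0, 0, 2, -1, 0, 0], [0, -1, 0, -1, 2, 0, 0], [0, 0, -1, 0, 0, 2, 0], [0, -1, -1, 0, 0, 0, 2]].
The roots have two lengths (squared-length ratio 2:1); the short ones are alpha_{2,3,4,5,6,7}. The associated Dynkin diagram is a chain of 7 nodes with a double edge at one end; the terminal node there is the unique long simple root (C_7), so the type is C_7 (the algebra sp(14)).

type C_7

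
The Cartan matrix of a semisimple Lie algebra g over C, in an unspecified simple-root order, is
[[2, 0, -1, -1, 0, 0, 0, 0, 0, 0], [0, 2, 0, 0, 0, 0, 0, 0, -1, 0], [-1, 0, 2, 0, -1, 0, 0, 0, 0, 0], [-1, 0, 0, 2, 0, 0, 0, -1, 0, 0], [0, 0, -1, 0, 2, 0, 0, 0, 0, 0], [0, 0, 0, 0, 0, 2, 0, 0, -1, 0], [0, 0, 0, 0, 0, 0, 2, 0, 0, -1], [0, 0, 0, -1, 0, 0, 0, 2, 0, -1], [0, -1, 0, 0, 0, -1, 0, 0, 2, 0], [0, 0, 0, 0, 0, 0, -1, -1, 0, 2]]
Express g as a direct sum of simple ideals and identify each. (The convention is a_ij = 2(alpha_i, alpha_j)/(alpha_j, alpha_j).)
The diagram associated to this matrix has two connected components: the simple roots {alpha_2, alpha_6, alpha_9} form a chain of 3 nodes with single edges (A_3), and {alpha_1, alpha_3, alpha_4, alpha_5, alpha_7, alpha_8, alpha_10} form a chain of 7 nodes with single edges (A_7). A semisimple Lie algebra decomposes uniquely as the direct sum of simple ideals, one per connected component of its Dynkin diagram, so g ≅ A_3 ⊕ A_7 (dimension 15 + 63 = 78).

type A_3 + type A_7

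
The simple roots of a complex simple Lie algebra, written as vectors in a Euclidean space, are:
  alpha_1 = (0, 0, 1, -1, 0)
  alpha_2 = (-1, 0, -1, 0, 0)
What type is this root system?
type A_2

Compute the Cartan integers a_ij = 2(alpha_i, alpha_j)/(alpha_j, alpha_j); the resulting 2x2 Cartan matrix is
[[2, -1], [-1, 2]].
All simple roots have the same length, so the diagram is simply laced. The associated Dynkin diagram is a chain of 2 nodes with single edges (A_2), so the type is A_2 (the algebra sl(3)).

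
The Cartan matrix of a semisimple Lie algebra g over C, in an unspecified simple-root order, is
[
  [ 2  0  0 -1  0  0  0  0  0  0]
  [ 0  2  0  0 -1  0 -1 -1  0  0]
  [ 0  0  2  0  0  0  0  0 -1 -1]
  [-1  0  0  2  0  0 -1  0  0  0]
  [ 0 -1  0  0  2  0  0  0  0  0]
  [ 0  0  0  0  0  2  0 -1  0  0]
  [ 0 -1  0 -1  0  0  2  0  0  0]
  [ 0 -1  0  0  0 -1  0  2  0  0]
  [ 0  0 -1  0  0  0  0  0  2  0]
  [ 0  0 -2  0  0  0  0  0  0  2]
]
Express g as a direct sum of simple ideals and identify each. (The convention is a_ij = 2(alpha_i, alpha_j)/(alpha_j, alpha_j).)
C3 ⊕ E7

The diagram associated to this matrix has two connected components: the simple roots {alpha_3, alpha_9, alpha_10} form a chain of 3 nodes with a double edge at one end; the terminal node there is the unique long simple root (C_3), and {alpha_1, alpha_2, alpha_4, alpha_5, alpha_6, alpha_7, alpha_8} form a chain of 6 nodes with one extra node attached to the third node from one end (E_7). A semisimple Lie algebra decomposes uniquely as the direct sum of simple ideals, one per connected component of its Dynkin diagram, so g ≅ C_3 ⊕ E_7 (dimension 21 + 133 = 154).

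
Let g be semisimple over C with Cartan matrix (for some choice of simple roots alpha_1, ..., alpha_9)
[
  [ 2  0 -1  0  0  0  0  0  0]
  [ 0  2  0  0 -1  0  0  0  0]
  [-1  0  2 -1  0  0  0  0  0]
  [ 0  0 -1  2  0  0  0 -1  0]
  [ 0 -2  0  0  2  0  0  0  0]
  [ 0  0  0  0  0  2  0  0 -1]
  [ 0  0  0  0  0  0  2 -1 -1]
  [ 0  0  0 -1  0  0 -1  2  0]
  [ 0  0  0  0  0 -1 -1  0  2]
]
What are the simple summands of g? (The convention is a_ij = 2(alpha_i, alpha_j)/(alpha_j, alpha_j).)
The diagram associated to this matrix has two connected components: the simple roots {alpha_1, alpha_3, alpha_4, alpha_6, alpha_7, alpha_8, alpha_9} form a chain of 7 nodes with single edges (A_7), and {alpha_2, alpha_5} form a chain of 2 nodes with a double edge at one end; the terminal node there is the unique short simple root (B_2). A semisimple Lie algebra decomposes uniquely as the direct sum of simple ideals, one per connected component of its Dynkin diagram, so g ≅ A_7 ⊕ B_2 (dimension 63 + 10 = 73).

type A_7 + type B_2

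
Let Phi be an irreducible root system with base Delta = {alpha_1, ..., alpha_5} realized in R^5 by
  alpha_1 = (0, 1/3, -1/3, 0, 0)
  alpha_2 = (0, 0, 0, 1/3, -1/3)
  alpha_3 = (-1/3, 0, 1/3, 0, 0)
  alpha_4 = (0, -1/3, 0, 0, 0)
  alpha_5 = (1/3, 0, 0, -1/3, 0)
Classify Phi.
B_5 (so(11))

Compute the Cartan integers a_ij = 2(alpha_i, alpha_j)/(alpha_j, alpha_j); the resulting 5x5 Cartan matrix is
[[2, 0, -1, -2, 0], [0, 2, 0, 0, -1], [-1, 0, 2, 0, -1], [-1, 0, 0, 2, 0], [0, -1, -1, 0, 2]].
The roots have two lengths (squared-length ratio 2:1); the short ones are alpha_{4}. The associated Dynkin diagram is a chain of 5 nodes with a double edge at one end; the terminal node there is the unique short simple root (B_5), so the type is B_5 (the algebra so(11)).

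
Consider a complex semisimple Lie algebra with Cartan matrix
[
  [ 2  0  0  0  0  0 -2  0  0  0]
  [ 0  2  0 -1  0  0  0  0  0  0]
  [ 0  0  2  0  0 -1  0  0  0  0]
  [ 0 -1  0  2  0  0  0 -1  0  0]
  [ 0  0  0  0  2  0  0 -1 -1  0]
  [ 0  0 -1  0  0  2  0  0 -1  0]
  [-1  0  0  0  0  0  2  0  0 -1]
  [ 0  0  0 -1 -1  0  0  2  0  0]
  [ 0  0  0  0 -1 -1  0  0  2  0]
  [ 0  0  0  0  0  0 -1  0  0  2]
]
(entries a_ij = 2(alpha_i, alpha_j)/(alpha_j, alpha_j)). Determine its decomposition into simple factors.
A_7 ⊕ C_3

The diagram associated to this matrix has two connected components: the simple roots {alpha_2, alpha_3, alpha_4, alpha_5, alpha_6, alpha_8, alpha_9} form a chain of 7 nodes with single edges (A_7), and {alpha_1, alpha_7, alpha_10} form a chain of 3 nodes with a double edge at one end; the terminal node there is the unique long simple root (C_3). A semisimple Lie algebra decomposes uniquely as the direct sum of simple ideals, one per connected component of its Dynkin diagram, so g ≅ A_7 ⊕ C_3 (dimension 63 + 21 = 84).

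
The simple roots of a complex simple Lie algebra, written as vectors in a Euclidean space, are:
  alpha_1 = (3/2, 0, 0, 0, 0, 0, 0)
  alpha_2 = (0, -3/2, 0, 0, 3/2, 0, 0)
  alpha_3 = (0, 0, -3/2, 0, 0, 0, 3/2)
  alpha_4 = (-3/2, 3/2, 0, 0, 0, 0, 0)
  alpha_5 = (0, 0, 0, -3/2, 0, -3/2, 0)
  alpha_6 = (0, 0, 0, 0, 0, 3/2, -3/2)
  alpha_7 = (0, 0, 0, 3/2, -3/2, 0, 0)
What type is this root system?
Compute the Cartan integers a_ij = 2(alpha_i, alpha_j)/(alpha_j, alpha_j); the resulting 7x7 Cartan matrix is
[[2, 0, 0, -1, 0, 0, 0], [0, 2, 0, -1, 0, 0, -1], [0, 0, 2, 0, 0, -1, 0], [-2, -1, 0, 2, 0, 0, 0], [0, 0, 0, 0, 2, -1, -1], [0, 0, -1, 0, -1, 2, 0], [0, -1, 0, 0, -1, 0, 2]].
The roots have two lengths (squared-length ratio 2:1); the short ones are alpha_{1}. The associated Dynkin diagram is a chain of 7 nodes with a double edge at one end; the terminal node there is the unique short simple root (B_7), so the type is B_7 (the algebra so(15)).

B7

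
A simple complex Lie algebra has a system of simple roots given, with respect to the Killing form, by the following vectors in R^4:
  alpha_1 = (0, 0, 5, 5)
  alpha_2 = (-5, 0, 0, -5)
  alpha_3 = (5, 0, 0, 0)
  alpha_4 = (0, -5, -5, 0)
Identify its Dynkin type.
B4

Compute the Cartan integers a_ij = 2(alpha_i, alpha_j)/(alpha_j, alpha_j); the resulting 4x4 Cartan matrix is
[[2, -1, 0, -1], [-1, 2, -2, 0], [0, -1, 2, 0], [-1, 0, 0, 2]].
The roots have two lengths (squared-length ratio 2:1); the short ones are alpha_{3}. The associated Dynkin diagram is a chain of 4 nodes with a double edge at one end; the terminal node there is the unique short simple root (B_4), so the type is B_4 (the algebra so(9)).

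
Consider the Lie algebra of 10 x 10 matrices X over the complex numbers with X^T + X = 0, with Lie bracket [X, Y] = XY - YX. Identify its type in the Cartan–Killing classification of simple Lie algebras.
type D_5

This is so(10) with 10 even, which has dimension 10(10-1)/2 = 45 and rank 10/2 = 5. In the classification of classical Lie algebras, the orthogonal algebra so(2n) in an even number of variables has type D_n; here n = 5, so the Dynkin diagram is a chain of 3 nodes with a fork of two nodes at one end (D_5). Hence the type is D_5.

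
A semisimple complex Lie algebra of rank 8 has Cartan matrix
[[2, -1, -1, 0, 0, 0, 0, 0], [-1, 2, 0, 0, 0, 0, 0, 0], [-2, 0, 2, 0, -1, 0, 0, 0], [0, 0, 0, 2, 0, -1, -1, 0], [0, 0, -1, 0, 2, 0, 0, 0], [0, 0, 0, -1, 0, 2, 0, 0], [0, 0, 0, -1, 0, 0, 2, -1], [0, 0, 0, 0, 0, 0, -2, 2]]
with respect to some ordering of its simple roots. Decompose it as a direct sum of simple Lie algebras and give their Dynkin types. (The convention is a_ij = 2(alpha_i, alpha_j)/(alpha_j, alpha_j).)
C4 + F4

The diagram associated to this matrix has two connected components: the simple roots {alpha_4, alpha_6, alpha_7, alpha_8} form a chain of 4 nodes with a double edge at one end; the terminal node there is the unique long simple root (C_4), and {alpha_1, alpha_2, alpha_3, alpha_5} form a chain of 4 nodes with a double edge between the middle two (F_4). A semisimple Lie algebra decomposes uniquely as the direct sum of simple ideals, one per connected component of its Dynkin diagram, so g ≅ C_4 ⊕ F_4 (dimension 36 + 52 = 88).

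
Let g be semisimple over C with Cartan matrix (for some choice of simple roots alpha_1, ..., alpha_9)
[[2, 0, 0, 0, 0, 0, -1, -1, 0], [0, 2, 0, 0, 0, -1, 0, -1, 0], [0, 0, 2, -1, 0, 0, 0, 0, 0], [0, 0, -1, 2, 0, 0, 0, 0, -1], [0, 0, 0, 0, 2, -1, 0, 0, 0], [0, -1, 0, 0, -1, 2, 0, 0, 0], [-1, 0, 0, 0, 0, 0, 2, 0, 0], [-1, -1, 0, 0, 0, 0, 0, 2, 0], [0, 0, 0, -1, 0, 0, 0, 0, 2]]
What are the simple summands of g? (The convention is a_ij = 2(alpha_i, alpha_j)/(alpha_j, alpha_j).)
The diagram associated to this matrix has two connected components: the simple roots {alpha_3, alpha_4, alpha_9} form a chain of 3 nodes with single edges (A_3), and {alpha_1, alpha_2, alpha_5, alpha_6, alpha_7, alpha_8} form a chain of 6 nodes with single edges (A_6). A semisimple Lie algebra decomposes uniquely as the direct sum of simple ideals, one per connected component of its Dynkin diagram, so g ≅ A_3 ⊕ A_6 (dimension 15 + 48 = 63).

A_3 (sl(4)) ⊕ A_6 (sl(7))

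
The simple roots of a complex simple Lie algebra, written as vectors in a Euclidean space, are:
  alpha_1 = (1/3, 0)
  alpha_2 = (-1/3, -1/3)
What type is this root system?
Compute the Cartan integers a_ij = 2(alpha_i, alpha_j)/(alpha_j, alpha_j); the resulting 2x2 Cartan matrix is
[[2, -1], [-2, 2]].
The roots have two lengths (squared-length ratio 2:1); the short ones are alpha_{1}. The associated Dynkin diagram is a chain of 2 nodes with a double edge at one end; the terminal node there is the unique short simple root (B_2), so the type is B_2 (the algebra so(5)).

type B_2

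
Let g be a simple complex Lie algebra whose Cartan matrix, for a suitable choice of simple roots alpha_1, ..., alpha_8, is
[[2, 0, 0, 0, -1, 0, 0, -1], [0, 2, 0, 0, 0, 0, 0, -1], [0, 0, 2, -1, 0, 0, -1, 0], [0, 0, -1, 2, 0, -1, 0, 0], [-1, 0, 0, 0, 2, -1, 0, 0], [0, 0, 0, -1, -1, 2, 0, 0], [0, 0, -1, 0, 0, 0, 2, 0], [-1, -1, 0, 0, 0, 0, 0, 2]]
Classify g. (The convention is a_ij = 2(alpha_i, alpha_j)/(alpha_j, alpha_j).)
The matrix has rank 8 with 2's on the diagonal. Reading the off-diagonal entries as Dynkin edges (a single edge where a_ij = a_ji = -1; a double or triple edge where a_ij * a_ji = 2 or 3), the diagram is a chain of 8 nodes with single edges (A_8). One simple-root ordering that puts it in standard form is (alpha_2, alpha_8, alpha_1, alpha_5, alpha_6, alpha_4, alpha_3, alpha_7). So the algebra is type A_8, i.e. sl(9).

type A_8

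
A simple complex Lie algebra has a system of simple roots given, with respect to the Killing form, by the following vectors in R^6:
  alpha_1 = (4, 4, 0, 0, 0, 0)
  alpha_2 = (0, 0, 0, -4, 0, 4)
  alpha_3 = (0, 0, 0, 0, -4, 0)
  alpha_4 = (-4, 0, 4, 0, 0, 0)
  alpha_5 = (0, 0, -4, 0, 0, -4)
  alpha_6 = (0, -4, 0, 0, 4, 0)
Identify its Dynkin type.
Compute the Cartan integers a_ij = 2(alpha_i, alpha_j)/(alpha_j, alpha_j); the resulting 6x6 Cartan matrix is
[[2, 0, 0, -1, 0, -1], [0, 2, 0, 0, -1, 0], [0, 0, 2, 0, 0, -1], [-1, 0, 0, 2, -1, 0], [0, -1, 0, -1, 2, 0], [-1, 0, -2, 0, 0, 2]].
The roots have two lengths (squared-length ratio 2:1); the short ones are alpha_{3}. The associated Dynkin diagram is a chain of 6 nodes with a double edge at one end; the terminal node there is the unique short simple root (B_6), so the type is B_6 (the algebra so(13)).

B6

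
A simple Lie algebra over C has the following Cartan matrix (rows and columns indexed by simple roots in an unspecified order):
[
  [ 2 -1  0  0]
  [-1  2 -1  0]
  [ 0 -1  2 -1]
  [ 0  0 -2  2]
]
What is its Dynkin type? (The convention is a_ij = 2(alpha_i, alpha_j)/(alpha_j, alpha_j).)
The matrix has rank 4 with 2's on the diagonal. Reading the off-diagonal entries as Dynkin edges (a single edge where a_ij = a_ji = -1; a double or triple edge where a_ij * a_ji = 2 or 3), the diagram is a chain of 4 nodes with a double edge at one end; the terminal node there is the unique long simple root (C_4). One simple-root ordering that puts it in standard form is (alpha_1, alpha_2, alpha_3, alpha_4). So the algebra is type C_4, i.e. sp(8).

C_4 (sp(8))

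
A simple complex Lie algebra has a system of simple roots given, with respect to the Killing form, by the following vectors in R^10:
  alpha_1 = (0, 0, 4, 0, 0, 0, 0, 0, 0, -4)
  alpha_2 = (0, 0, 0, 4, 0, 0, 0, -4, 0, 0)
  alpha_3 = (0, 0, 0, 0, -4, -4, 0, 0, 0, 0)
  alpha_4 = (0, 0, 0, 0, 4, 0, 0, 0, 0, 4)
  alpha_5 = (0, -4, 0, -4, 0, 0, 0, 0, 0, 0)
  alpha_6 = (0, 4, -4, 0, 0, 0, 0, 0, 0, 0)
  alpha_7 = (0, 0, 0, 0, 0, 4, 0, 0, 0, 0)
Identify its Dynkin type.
B_7 (so(15))

Compute the Cartan integers a_ij = 2(alpha_i, alpha_j)/(alpha_j, alpha_j); the resulting 7x7 Cartan matrix is
[[2, 0, 0, -1, 0, -1, 0], [0, 2, 0, 0, -1, 0, 0], [0, 0, 2, -1, 0, 0, -2], [-1, 0, -1, 2, 0, 0, 0], [0, -1, 0, 0, 2, -1, 0], [-1, 0, 0, 0, -1, 2, 0], [0, 0, -1, 0, 0, 0, 2]].
The roots have two lengths (squared-length ratio 2:1); the short ones are alpha_{7}. The associated Dynkin diagram is a chain of 7 nodes with a double edge at one end; the terminal node there is the unique short simple root (B_7), so the type is B_7 (the algebra so(15)).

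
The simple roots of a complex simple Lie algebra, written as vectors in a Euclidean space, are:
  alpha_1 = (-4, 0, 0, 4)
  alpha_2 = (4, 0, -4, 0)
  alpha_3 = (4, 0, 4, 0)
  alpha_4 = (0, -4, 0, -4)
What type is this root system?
Compute the Cartan integers a_ij = 2(alpha_i, alpha_j)/(alpha_j, alpha_j); the resulting 4x4 Cartan matrix is
[[2, -1, -1, -1], [-1, 2, 0, 0], [-1, 0, 2, 0], [-1, 0, 0, 2]].
All simple roots have the same length, so the diagram is simply laced. The associated Dynkin diagram is a chain of 2 nodes with a fork of two nodes at one end (D_4), so the type is D_4 (the algebra so(8)).

D_4 (so(8))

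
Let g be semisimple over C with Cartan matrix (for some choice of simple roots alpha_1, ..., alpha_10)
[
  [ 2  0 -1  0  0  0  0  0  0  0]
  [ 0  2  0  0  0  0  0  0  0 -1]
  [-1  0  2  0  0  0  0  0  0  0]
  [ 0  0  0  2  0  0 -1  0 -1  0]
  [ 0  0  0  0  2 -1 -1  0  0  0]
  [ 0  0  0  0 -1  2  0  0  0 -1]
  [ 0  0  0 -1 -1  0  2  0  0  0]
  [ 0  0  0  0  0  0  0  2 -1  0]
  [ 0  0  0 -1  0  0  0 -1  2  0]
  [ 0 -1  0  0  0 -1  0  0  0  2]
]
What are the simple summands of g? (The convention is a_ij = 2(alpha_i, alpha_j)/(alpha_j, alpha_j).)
The diagram associated to this matrix has two connected components: the simple roots {alpha_1, alpha_3} form a chain of 2 nodes with single edges (A_2), and {alpha_2, alpha_4, alpha_5, alpha_6, alpha_7, alpha_8, alpha_9, alpha_10} form a chain of 8 nodes with single edges (A_8). A semisimple Lie algebra decomposes uniquely as the direct sum of simple ideals, one per connected component of its Dynkin diagram, so g ≅ A_2 ⊕ A_8 (dimension 8 + 80 = 88).

A_2 + A_8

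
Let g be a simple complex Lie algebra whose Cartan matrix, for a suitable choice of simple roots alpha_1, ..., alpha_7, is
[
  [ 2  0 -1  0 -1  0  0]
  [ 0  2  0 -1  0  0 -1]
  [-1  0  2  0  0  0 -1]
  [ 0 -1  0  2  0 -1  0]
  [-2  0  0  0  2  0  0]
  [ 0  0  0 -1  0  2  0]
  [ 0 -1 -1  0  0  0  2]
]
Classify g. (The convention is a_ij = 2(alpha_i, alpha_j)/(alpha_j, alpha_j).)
The matrix has rank 7 with 2's on the diagonal. Reading the off-diagonal entries as Dynkin edges (a single edge where a_ij = a_ji = -1; a double or triple edge where a_ij * a_ji = 2 or 3), the diagram is a chain of 7 nodes with a double edge at one end; the terminal node there is the unique long simple root (C_7). One simple-root ordering that puts it in standard form is (alpha_6, alpha_4, alpha_2, alpha_7, alpha_3, alpha_1, alpha_5). So the algebra is type C_7, i.e. sp(14).

C_7 (sp(14))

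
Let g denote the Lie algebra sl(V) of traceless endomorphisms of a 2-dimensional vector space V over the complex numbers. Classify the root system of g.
A_1

This is sl(2), which has dimension 2^2 - 1 = 3 and rank 2 - 1 = 1 (a Cartan subalgebra is the diagonal traceless matrices). In the classification of classical Lie algebras, the special linear algebra sl(n+1) has type A_n; here n = 1, so the Dynkin diagram is a chain of 1 nodes with single edges (A_1). Hence the type is A_1.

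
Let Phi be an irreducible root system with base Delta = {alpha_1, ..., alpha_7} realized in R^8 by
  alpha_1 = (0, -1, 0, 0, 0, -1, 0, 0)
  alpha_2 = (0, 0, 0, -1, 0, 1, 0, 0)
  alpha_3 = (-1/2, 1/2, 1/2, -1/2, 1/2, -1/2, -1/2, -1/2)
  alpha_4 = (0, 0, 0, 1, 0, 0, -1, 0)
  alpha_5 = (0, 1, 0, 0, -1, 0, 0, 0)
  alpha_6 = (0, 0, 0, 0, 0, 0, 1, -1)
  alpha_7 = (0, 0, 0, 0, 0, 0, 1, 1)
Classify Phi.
E_7

Compute the Cartan integers a_ij = 2(alpha_i, alpha_j)/(alpha_j, alpha_j); the resulting 7x7 Cartan matrix is
[[2, -1, 0, 0, -1, 0, 0], [-1, 2, 0, -1, 0, 0, 0], [0, 0, 2, 0, 0, 0, -1], [0, -1, 0, 2, 0, -1, -1], [-1, 0, 0, 0, 2, 0, 0], [0, 0, 0, -1, 0, 2, 0], [0, 0, -1, -1, 0, 0, 2]].
All simple roots have the same length, so the diagram is simply laced. The associated Dynkin diagram is a chain of 6 nodes with one extra node attached to the third node from one end (E_7), so the type is E_7.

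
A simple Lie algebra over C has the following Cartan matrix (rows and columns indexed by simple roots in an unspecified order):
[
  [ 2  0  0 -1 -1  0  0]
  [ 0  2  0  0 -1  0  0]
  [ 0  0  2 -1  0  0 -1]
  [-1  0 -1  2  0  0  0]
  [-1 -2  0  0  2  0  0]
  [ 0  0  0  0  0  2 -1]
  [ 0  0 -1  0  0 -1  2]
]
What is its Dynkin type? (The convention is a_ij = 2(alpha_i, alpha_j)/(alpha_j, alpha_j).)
B7

The matrix has rank 7 with 2's on the diagonal. Reading the off-diagonal entries as Dynkin edges (a single edge where a_ij = a_ji = -1; a double or triple edge where a_ij * a_ji = 2 or 3), the diagram is a chain of 7 nodes with a double edge at one end; the terminal node there is the unique short simple root (B_7). One simple-root ordering that puts it in standard form is (alpha_6, alpha_7, alpha_3, alpha_4, alpha_1, alpha_5, alpha_2). So the algebra is type B_7, i.e. so(15).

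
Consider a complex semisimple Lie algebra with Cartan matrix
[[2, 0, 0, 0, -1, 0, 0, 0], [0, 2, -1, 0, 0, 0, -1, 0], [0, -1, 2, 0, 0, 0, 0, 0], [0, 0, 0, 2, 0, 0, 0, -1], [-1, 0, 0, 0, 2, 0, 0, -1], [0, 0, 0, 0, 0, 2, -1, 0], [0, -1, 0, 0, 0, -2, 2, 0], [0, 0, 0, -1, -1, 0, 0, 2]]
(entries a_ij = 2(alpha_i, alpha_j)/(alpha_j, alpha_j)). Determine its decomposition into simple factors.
A_4 + B_4

The diagram associated to this matrix has two connected components: the simple roots {alpha_1, alpha_4, alpha_5, alpha_8} form a chain of 4 nodes with single edges (A_4), and {alpha_2, alpha_3, alpha_6, alpha_7} form a chain of 4 nodes with a double edge at one end; the terminal node there is the unique short simple root (B_4). A semisimple Lie algebra decomposes uniquely as the direct sum of simple ideals, one per connected component of its Dynkin diagram, so g ≅ A_4 ⊕ B_4 (dimension 24 + 36 = 60).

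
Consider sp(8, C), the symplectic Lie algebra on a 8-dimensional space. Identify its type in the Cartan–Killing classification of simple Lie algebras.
This is sp(8), which has dimension 8(8+1)/2 = 36 and rank 8/2 = 4. In the classification of classical Lie algebras, the symplectic algebra sp(2n) has type C_n; here n = 4, so the Dynkin diagram is a chain of 4 nodes with a double edge at one end; the terminal node there is the unique long simple root (C_4). Hence the type is C_4.

type C_4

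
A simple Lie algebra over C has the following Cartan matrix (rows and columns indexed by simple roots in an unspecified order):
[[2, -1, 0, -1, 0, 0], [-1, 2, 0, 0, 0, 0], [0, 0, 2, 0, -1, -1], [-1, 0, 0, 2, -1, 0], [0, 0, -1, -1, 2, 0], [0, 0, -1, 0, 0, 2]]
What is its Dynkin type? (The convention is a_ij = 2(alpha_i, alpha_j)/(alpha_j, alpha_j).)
The matrix has rank 6 with 2's on the diagonal. Reading the off-diagonal entries as Dynkin edges (a single edge where a_ij = a_ji = -1; a double or triple edge where a_ij * a_ji = 2 or 3), the diagram is a chain of 6 nodes with single edges (A_6). One simple-root ordering that puts it in standard form is (alpha_2, alpha_1, alpha_4, alpha_5, alpha_3, alpha_6). So the algebra is type A_6, i.e. sl(7).

A6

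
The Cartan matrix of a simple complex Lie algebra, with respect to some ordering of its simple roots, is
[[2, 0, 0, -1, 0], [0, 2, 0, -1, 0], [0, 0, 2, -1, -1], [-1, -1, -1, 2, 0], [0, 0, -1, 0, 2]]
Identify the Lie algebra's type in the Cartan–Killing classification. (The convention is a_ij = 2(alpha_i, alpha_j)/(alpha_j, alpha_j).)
The matrix has rank 5 with 2's on the diagonal. Reading the off-diagonal entries as Dynkin edges (a single edge where a_ij = a_ji = -1; a double or triple edge where a_ij * a_ji = 2 or 3), the diagram is a chain of 3 nodes with a fork of two nodes at one end (D_5). One simple-root ordering that puts it in standard form is (alpha_5, alpha_3, alpha_4, alpha_1, alpha_2). So the algebra is type D_5, i.e. so(10).

type D_5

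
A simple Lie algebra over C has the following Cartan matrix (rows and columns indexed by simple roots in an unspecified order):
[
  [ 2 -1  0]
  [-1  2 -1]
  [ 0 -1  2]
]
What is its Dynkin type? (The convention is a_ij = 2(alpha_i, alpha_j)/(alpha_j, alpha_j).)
The matrix has rank 3 with 2's on the diagonal. Reading the off-diagonal entries as Dynkin edges (a single edge where a_ij = a_ji = -1; a double or triple edge where a_ij * a_ji = 2 or 3), the diagram is a chain of 3 nodes with single edges (A_3). One simple-root ordering that puts it in standard form is (alpha_3, alpha_2, alpha_1). So the algebra is type A_3, i.e. sl(4).

type A_3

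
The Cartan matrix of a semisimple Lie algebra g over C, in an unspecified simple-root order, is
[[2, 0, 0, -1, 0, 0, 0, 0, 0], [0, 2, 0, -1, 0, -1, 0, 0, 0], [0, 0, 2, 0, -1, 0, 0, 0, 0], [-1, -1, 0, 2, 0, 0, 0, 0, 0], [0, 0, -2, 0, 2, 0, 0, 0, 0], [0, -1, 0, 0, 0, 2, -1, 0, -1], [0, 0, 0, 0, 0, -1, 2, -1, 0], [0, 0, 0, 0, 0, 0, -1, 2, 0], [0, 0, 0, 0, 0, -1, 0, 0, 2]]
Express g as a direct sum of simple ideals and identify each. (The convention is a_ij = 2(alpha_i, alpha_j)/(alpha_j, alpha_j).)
B_2 (so(5)) ⊕ E_7

The diagram associated to this matrix has two connected components: the simple roots {alpha_3, alpha_5} form a chain of 2 nodes with a double edge at one end; the terminal node there is the unique short simple root (B_2), and {alpha_1, alpha_2, alpha_4, alpha_6, alpha_7, alpha_8, alpha_9} form a chain of 6 nodes with one extra node attached to the third node from one end (E_7). A semisimple Lie algebra decomposes uniquely as the direct sum of simple ideals, one per connected component of its Dynkin diagram, so g ≅ B_2 ⊕ E_7 (dimension 10 + 133 = 143).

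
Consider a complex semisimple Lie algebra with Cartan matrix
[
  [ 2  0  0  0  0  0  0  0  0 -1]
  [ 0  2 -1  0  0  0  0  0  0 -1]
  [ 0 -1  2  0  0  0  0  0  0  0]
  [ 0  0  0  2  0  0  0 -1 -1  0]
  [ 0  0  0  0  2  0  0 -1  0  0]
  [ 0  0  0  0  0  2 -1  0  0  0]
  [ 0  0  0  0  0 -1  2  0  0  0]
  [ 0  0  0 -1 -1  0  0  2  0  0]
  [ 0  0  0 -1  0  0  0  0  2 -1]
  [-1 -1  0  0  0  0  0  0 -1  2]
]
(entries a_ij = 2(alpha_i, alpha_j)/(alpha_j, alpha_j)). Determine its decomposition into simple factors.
The diagram associated to this matrix has two connected components: the simple roots {alpha_6, alpha_7} form a chain of 2 nodes with single edges (A_2), and {alpha_1, alpha_2, alpha_3, alpha_4, alpha_5, alpha_8, alpha_9, alpha_10} form a chain of 7 nodes with one extra node attached to the third node from one end (E_8). A semisimple Lie algebra decomposes uniquely as the direct sum of simple ideals, one per connected component of its Dynkin diagram, so g ≅ A_2 ⊕ E_8 (dimension 8 + 248 = 256).

A2 ⊕ E8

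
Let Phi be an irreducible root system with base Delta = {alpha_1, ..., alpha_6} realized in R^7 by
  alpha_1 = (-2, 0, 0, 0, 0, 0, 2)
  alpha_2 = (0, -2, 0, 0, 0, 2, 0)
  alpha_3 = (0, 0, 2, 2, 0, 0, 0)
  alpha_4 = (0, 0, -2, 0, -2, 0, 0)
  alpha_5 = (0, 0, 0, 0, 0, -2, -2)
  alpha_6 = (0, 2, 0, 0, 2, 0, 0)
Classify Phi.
Compute the Cartan integers a_ij = 2(alpha_i, alpha_j)/(alpha_j, alpha_j); the resulting 6x6 Cartan matrix is
[[2, 0, 0, 0, -1, 0], [0, 2, 0, 0, -1, -1], [0, 0, 2, -1, 0, 0], [0, 0, -1, 2, 0, -1], [-1, -1, 0, 0, 2, 0], [0, -1, 0, -1, 0, 2]].
All simple roots have the same length, so the diagram is simply laced. The associated Dynkin diagram is a chain of 6 nodes with single edges (A_6), so the type is A_6 (the algebra sl(7)).

A_6 (sl(7))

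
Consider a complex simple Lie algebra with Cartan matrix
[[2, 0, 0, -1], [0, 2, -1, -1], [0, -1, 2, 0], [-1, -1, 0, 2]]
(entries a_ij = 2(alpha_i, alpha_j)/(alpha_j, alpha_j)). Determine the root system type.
The matrix has rank 4 with 2's on the diagonal. Reading the off-diagonal entries as Dynkin edges (a single edge where a_ij = a_ji = -1; a double or triple edge where a_ij * a_ji = 2 or 3), the diagram is a chain of 4 nodes with single edges (A_4). One simple-root ordering that puts it in standard form is (alpha_3, alpha_2, alpha_4, alpha_1). So the algebra is type A_4, i.e. sl(5).

A4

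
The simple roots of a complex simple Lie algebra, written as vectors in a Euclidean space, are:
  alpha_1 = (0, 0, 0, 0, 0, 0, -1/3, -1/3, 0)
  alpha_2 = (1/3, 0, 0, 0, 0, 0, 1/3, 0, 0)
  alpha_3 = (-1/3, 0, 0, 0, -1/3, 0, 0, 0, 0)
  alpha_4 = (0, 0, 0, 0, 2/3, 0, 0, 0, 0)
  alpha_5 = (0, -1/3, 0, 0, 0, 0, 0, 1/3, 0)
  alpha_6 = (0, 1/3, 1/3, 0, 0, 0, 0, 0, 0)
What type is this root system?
C_6

Compute the Cartan integers a_ij = 2(alpha_i, alpha_j)/(alpha_j, alpha_j); the resulting 6x6 Cartan matrix is
[[2, -1, 0, 0, -1, 0], [-1, 2, -1, 0, 0, 0], [0, -1, 2, -1, 0, 0], [0, 0, -2, 2, 0, 0], [-1, 0, 0, 0, 2, -1], [0, 0, 0, 0, -1, 2]].
The roots have two lengths (squared-length ratio 2:1); the short ones are alpha_{1,2,3,5,6}. The associated Dynkin diagram is a chain of 6 nodes with a double edge at one end; the terminal node there is the unique long simple root (C_6), so the type is C_6 (the algebra sp(12)).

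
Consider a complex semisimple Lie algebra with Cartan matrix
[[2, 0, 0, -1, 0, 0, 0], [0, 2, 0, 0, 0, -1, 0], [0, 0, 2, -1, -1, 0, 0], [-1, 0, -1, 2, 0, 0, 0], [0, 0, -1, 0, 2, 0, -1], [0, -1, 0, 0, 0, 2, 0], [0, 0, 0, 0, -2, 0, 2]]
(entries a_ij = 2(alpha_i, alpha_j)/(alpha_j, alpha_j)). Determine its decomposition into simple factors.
The diagram associated to this matrix has two connected components: the simple roots {alpha_2, alpha_6} form a chain of 2 nodes with single edges (A_2), and {alpha_1, alpha_3, alpha_4, alpha_5, alpha_7} form a chain of 5 nodes with a double edge at one end; the terminal node there is the unique long simple root (C_5). A semisimple Lie algebra decomposes uniquely as the direct sum of simple ideals, one per connected component of its Dynkin diagram, so g ≅ A_2 ⊕ C_5 (dimension 8 + 55 = 63).

A_2 (sl(3)) + C_5 (sp(10))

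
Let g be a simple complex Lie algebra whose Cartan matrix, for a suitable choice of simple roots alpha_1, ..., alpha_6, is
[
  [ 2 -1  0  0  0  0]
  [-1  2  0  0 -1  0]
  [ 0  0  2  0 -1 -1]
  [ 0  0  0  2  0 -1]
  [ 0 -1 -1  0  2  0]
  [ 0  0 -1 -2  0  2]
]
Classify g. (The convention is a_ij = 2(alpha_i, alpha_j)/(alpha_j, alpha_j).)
B6

The matrix has rank 6 with 2's on the diagonal. Reading the off-diagonal entries as Dynkin edges (a single edge where a_ij = a_ji = -1; a double or triple edge where a_ij * a_ji = 2 or 3), the diagram is a chain of 6 nodes with a double edge at one end; the terminal node there is the unique short simple root (B_6). One simple-root ordering that puts it in standard form is (alpha_1, alpha_2, alpha_5, alpha_3, alpha_6, alpha_4). So the algebra is type B_6, i.e. so(13).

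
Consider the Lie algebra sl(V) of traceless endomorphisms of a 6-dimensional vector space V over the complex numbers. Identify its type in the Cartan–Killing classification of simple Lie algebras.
This is sl(6), which has dimension 6^2 - 1 = 35 and rank 6 - 1 = 5 (a Cartan subalgebra is the diagonal traceless matrices). In the classification of classical Lie algebras, the special linear algebra sl(n+1) has type A_n; here n = 5, so the Dynkin diagram is a chain of 5 nodes with single edges (A_5). Hence the type is A_5.

A5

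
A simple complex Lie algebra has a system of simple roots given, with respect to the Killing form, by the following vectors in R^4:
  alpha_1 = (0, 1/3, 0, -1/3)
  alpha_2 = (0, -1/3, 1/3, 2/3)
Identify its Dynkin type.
G_2

Compute the Cartan integers a_ij = 2(alpha_i, alpha_j)/(alpha_j, alpha_j); the resulting 2x2 Cartan matrix is
[[2, -1], [-3, 2]].
The roots have two lengths (squared-length ratio 3:1); the short ones are alpha_{1}. The associated Dynkin diagram is two nodes joined by a triple edge (G_2), so the type is G_2.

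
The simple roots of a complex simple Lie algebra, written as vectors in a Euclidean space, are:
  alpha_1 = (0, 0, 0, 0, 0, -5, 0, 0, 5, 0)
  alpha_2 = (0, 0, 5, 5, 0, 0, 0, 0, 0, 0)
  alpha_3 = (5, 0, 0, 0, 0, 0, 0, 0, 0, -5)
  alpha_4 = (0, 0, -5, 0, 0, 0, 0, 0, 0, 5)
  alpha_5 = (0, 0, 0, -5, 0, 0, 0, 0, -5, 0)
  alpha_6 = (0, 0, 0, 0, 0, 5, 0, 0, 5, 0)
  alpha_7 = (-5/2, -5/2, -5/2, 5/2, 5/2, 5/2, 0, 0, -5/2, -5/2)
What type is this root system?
E_7

Compute the Cartan integers a_ij = 2(alpha_i, alpha_j)/(alpha_j, alpha_j); the resulting 7x7 Cartan matrix is
[[2, 0, 0, 0, -1, 0, -1], [0, 2, 0, -1, -1, 0, 0], [0, 0, 2, -1, 0, 0, 0], [0, -1, -1, 2, 0, 0, 0], [-1, -1, 0, 0, 2, -1, 0], [0, 0, 0, 0, -1, 2, 0], [-1, 0, 0, 0, 0, 0, 2]].
All simple roots have the same length, so the diagram is simply laced. The associated Dynkin diagram is a chain of 6 nodes with one extra node attached to the third node from one end (E_7), so the type is E_7.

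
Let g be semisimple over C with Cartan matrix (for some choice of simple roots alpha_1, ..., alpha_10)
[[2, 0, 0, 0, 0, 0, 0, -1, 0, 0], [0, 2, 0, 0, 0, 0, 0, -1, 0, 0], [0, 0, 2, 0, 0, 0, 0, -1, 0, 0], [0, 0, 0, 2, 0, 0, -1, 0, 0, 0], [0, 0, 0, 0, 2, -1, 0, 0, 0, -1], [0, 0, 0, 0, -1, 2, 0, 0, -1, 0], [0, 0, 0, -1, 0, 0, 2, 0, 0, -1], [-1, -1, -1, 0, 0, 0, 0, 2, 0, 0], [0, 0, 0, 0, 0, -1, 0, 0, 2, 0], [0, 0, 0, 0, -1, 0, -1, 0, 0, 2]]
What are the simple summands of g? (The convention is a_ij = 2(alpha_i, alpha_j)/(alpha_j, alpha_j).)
The diagram associated to this matrix has two connected components: the simple roots {alpha_4, alpha_5, alpha_6, alpha_7, alpha_9, alpha_10} form a chain of 6 nodes with single edges (A_6), and {alpha_1, alpha_2, alpha_3, alpha_8} form a chain of 2 nodes with a fork of two nodes at one end (D_4). A semisimple Lie algebra decomposes uniquely as the direct sum of simple ideals, one per connected component of its Dynkin diagram, so g ≅ A_6 ⊕ D_4 (dimension 48 + 28 = 76).

A_6 + D_4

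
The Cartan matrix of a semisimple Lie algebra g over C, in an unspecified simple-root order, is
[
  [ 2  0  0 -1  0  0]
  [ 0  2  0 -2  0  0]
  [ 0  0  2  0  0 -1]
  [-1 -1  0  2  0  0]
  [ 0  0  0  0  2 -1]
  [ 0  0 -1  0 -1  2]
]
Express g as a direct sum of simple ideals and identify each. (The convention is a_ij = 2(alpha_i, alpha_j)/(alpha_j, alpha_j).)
The diagram associated to this matrix has two connected components: the simple roots {alpha_3, alpha_5, alpha_6} form a chain of 3 nodes with single edges (A_3), and {alpha_1, alpha_2, alpha_4} form a chain of 3 nodes with a double edge at one end; the terminal node there is the unique long simple root (C_3). A semisimple Lie algebra decomposes uniquely as the direct sum of simple ideals, one per connected component of its Dynkin diagram, so g ≅ A_3 ⊕ C_3 (dimension 15 + 21 = 36).

A_3 (sl(4)) + C_3 (sp(6))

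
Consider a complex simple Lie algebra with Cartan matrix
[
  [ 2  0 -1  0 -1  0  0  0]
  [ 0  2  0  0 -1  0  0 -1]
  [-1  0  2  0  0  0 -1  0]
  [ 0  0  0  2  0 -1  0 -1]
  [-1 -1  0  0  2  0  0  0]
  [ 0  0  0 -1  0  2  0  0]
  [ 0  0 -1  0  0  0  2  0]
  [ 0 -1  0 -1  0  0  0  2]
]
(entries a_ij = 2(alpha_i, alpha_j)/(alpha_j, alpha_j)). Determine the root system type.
type A_8

The matrix has rank 8 with 2's on the diagonal. Reading the off-diagonal entries as Dynkin edges (a single edge where a_ij = a_ji = -1; a double or triple edge where a_ij * a_ji = 2 or 3), the diagram is a chain of 8 nodes with single edges (A_8). One simple-root ordering that puts it in standard form is (alpha_7, alpha_3, alpha_1, alpha_5, alpha_2, alpha_8, alpha_4, alpha_6). So the algebra is type A_8, i.e. sl(9).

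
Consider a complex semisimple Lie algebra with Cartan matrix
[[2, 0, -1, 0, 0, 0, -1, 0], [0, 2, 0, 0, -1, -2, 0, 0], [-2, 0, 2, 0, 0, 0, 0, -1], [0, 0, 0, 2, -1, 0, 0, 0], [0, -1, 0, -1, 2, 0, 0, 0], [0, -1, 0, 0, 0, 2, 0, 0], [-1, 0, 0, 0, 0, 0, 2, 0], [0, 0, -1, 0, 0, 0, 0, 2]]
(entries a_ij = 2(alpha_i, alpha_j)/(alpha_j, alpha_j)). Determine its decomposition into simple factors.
type B_4 + type F_4

The diagram associated to this matrix has two connected components: the simple roots {alpha_2, alpha_4, alpha_5, alpha_6} form a chain of 4 nodes with a double edge at one end; the terminal node there is the unique short simple root (B_4), and {alpha_1, alpha_3, alpha_7, alpha_8} form a chain of 4 nodes with a double edge between the middle two (F_4). A semisimple Lie algebra decomposes uniquely as the direct sum of simple ideals, one per connected component of its Dynkin diagram, so g ≅ B_4 ⊕ F_4 (dimension 36 + 52 = 88).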